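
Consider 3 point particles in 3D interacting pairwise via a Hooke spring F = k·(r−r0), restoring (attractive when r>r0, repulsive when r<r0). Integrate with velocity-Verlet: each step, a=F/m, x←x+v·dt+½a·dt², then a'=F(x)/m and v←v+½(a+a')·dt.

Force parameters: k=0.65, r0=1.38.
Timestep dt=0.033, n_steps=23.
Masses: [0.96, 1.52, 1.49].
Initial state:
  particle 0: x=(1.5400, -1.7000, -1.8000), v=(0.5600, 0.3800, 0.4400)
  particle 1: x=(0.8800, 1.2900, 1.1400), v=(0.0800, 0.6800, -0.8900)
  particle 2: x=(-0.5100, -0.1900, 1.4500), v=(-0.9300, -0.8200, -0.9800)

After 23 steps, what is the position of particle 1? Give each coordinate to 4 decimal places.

step 0: x0=(1.5400, -1.7000, -1.8000) x1=(0.8800, 1.2900, 1.1400) x2=(-0.5100, -0.1900, 1.4500)
step 1: x0=(1.5578, -1.6863, -1.7840) x1=(0.8826, 1.3119, 1.1102) x2=(-0.5403, -0.2172, 1.4171)
step 2: x0=(1.5743, -1.6705, -1.7649) x1=(0.8853, 1.3325, 1.0795) x2=(-0.5696, -0.2446, 1.3832)
step 3: x0=(1.5893, -1.6524, -1.7429) x1=(0.8878, 1.3520, 1.0480) x2=(-0.5981, -0.2721, 1.3482)
step 4: x0=(1.6030, -1.6323, -1.7180) x1=(0.8904, 1.3702, 1.0157) x2=(-0.6255, -0.2999, 1.3122)
step 5: x0=(1.6152, -1.6099, -1.6904) x1=(0.8929, 1.3872, 0.9826) x2=(-0.6521, -0.3277, 1.2752)
step 6: x0=(1.6260, -1.5856, -1.6600) x1=(0.8953, 1.4030, 0.9487) x2=(-0.6776, -0.3555, 1.2372)
step 7: x0=(1.6354, -1.5591, -1.6269) x1=(0.8976, 1.4175, 0.9141) x2=(-0.7021, -0.3834, 1.1983)
step 8: x0=(1.6432, -1.5307, -1.5913) x1=(0.8999, 1.4307, 0.8787) x2=(-0.7255, -0.4113, 1.1585)
step 9: x0=(1.6497, -1.5004, -1.5533) x1=(0.9020, 1.4427, 0.8427) x2=(-0.7479, -0.4392, 1.1178)
step 10: x0=(1.6546, -1.4681, -1.5128) x1=(0.9040, 1.4534, 0.8060) x2=(-0.7692, -0.4669, 1.0762)
step 11: x0=(1.6581, -1.4341, -1.4701) x1=(0.9059, 1.4628, 0.7687) x2=(-0.7895, -0.4946, 1.0338)
step 12: x0=(1.6601, -1.3982, -1.4251) x1=(0.9076, 1.4709, 0.7308) x2=(-0.8086, -0.5221, 0.9906)
step 13: x0=(1.6606, -1.3606, -1.3781) x1=(0.9091, 1.4777, 0.6923) x2=(-0.8266, -0.5493, 0.9466)
step 14: x0=(1.6597, -1.3214, -1.3292) x1=(0.9105, 1.4833, 0.6533) x2=(-0.8435, -0.5764, 0.9019)
step 15: x0=(1.6574, -1.2806, -1.2783) x1=(0.9117, 1.4876, 0.6138) x2=(-0.8593, -0.6032, 0.8565)
step 16: x0=(1.6536, -1.2383, -1.2257) x1=(0.9127, 1.4907, 0.5738) x2=(-0.8740, -0.6296, 0.8105)
step 17: x0=(1.6484, -1.1945, -1.1714) x1=(0.9135, 1.4925, 0.5333) x2=(-0.8875, -0.6557, 0.7638)
step 18: x0=(1.6419, -1.1494, -1.1156) x1=(0.9140, 1.4931, 0.4925) x2=(-0.8999, -0.6815, 0.7165)
step 19: x0=(1.6339, -1.1030, -1.0583) x1=(0.9143, 1.4924, 0.4513) x2=(-0.9112, -0.7069, 0.6687)
step 20: x0=(1.6247, -1.0553, -0.9998) x1=(0.9143, 1.4906, 0.4097) x2=(-0.9214, -0.7318, 0.6204)
step 21: x0=(1.6141, -1.0065, -0.9400) x1=(0.9141, 1.4876, 0.3679) x2=(-0.9304, -0.7562, 0.5717)
step 22: x0=(1.6023, -0.9566, -0.8791) x1=(0.9136, 1.4834, 0.3258) x2=(-0.9384, -0.7802, 0.5225)
step 23: x0=(1.5892, -0.9058, -0.8172) x1=(0.9128, 1.4781, 0.2834) x2=(-0.9452, -0.8036, 0.4728)

(0.9128, 1.4781, 0.2834)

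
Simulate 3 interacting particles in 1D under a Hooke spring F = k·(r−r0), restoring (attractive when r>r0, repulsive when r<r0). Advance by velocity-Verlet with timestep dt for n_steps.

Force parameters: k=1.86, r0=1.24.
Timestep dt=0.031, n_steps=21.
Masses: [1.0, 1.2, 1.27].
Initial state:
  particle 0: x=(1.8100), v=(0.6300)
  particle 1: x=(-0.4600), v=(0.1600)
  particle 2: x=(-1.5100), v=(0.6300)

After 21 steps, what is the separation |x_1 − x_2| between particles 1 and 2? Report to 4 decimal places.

0.6709

step 0: x0=(1.8100) x1=(-0.4600) x2=(-1.5100)
step 1: x0=(1.8268) x1=(-0.4541) x2=(-1.4891)
step 2: x0=(1.8379) x1=(-0.4464) x2=(-1.4656)
step 3: x0=(1.8436) x1=(-0.4368) x2=(-1.4396)
step 4: x0=(1.8437) x1=(-0.4253) x2=(-1.4109)
step 5: x0=(1.8383) x1=(-0.4119) x2=(-1.3798)
step 6: x0=(1.8277) x1=(-0.3965) x2=(-1.3463)
step 7: x0=(1.8118) x1=(-0.3793) x2=(-1.3105)
step 8: x0=(1.7908) x1=(-0.3602) x2=(-1.2725)
step 9: x0=(1.7650) x1=(-0.3392) x2=(-1.2323)
step 10: x0=(1.7345) x1=(-0.3165) x2=(-1.1902)
step 11: x0=(1.6995) x1=(-0.2920) x2=(-1.1462)
step 12: x0=(1.6603) x1=(-0.2658) x2=(-1.1005)
step 13: x0=(1.6171) x1=(-0.2379) x2=(-1.0532)
step 14: x0=(1.5704) x1=(-0.2086) x2=(-1.0046)
step 15: x0=(1.5202) x1=(-0.1777) x2=(-0.9546)
step 16: x0=(1.4670) x1=(-0.1455) x2=(-0.9036)
step 17: x0=(1.4112) x1=(-0.1120) x2=(-0.8517)
step 18: x0=(1.3530) x1=(-0.0774) x2=(-0.7990)
step 19: x0=(1.2928) x1=(-0.0416) x2=(-0.7458)
step 20: x0=(1.2310) x1=(-0.0050) x2=(-0.6922)
step 21: x0=(1.1681) x1=(0.0325) x2=(-0.6384)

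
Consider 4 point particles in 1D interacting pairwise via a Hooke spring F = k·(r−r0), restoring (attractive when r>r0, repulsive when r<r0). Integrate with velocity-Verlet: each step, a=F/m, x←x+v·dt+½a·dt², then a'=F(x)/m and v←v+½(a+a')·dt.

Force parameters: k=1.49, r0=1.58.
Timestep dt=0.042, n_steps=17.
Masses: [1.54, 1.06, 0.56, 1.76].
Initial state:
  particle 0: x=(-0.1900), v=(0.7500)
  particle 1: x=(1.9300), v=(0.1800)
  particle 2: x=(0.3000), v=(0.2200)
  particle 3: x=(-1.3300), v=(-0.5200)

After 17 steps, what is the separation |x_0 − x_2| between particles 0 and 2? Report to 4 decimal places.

step 0: x0=(-0.1900) x1=(1.9300) x2=(0.3000) x3=(-1.3300)
step 1: x0=(-0.1586) x1=(1.9347) x2=(0.3118) x3=(-1.3509)
step 2: x0=(-0.1275) x1=(1.9339) x2=(0.3286) x3=(-1.3697)
step 3: x0=(-0.0970) x1=(1.9275) x2=(0.3503) x3=(-1.3862)
step 4: x0=(-0.0672) x1=(1.9157) x2=(0.3765) x3=(-1.4004)
step 5: x0=(-0.0381) x1=(1.8987) x2=(0.4069) x3=(-1.4120)
step 6: x0=(-0.0101) x1=(1.8768) x2=(0.4412) x3=(-1.4210)
step 7: x0=(0.0168) x1=(1.8502) x2=(0.4787) x3=(-1.4272)
step 8: x0=(0.0425) x1=(1.8192) x2=(0.5190) x3=(-1.4307)
step 9: x0=(0.0668) x1=(1.7844) x2=(0.5614) x3=(-1.4313)
step 10: x0=(0.0897) x1=(1.7460) x2=(0.6053) x3=(-1.4289)
step 11: x0=(0.1110) x1=(1.7046) x2=(0.6500) x3=(-1.4235)
step 12: x0=(0.1305) x1=(1.6606) x2=(0.6947) x3=(-1.4152)
step 13: x0=(0.1484) x1=(1.6145) x2=(0.7389) x3=(-1.4039)
step 14: x0=(0.1644) x1=(1.5669) x2=(0.7818) x3=(-1.3897)
step 15: x0=(0.1784) x1=(1.5183) x2=(0.8227) x3=(-1.3725)
step 16: x0=(0.1906) x1=(1.4692) x2=(0.8610) x3=(-1.3525)
step 17: x0=(0.2007) x1=(1.4203) x2=(0.8959) x3=(-1.3298)

0.6952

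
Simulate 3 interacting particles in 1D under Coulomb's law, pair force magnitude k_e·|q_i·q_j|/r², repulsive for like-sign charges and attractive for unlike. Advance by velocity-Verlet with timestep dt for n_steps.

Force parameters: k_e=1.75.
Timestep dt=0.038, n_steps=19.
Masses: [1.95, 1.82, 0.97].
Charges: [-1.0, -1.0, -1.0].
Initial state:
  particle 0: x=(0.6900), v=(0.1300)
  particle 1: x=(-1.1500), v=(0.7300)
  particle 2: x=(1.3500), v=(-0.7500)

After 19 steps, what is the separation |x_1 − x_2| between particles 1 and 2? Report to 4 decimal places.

2.6435

step 0: x0=(0.6900) x1=(-1.1500) x2=(1.3500)
step 1: x0=(0.6936) x1=(-1.1226) x2=(1.3247)
step 2: x0=(0.6944) x1=(-1.0958) x2=(1.3064)
step 3: x0=(0.6922) x1=(-1.0697) x2=(1.2955)
step 4: x0=(0.6867) x1=(-1.0443) x2=(1.2922)
step 5: x0=(0.6782) x1=(-1.0196) x2=(1.2965)
step 6: x0=(0.6668) x1=(-0.9957) x2=(1.3080)
step 7: x0=(0.6526) x1=(-0.9725) x2=(1.3265)
step 8: x0=(0.6361) x1=(-0.9501) x2=(1.3511)
step 9: x0=(0.6176) x1=(-0.9285) x2=(1.3814)
step 10: x0=(0.5974) x1=(-0.9078) x2=(1.4165)
step 11: x0=(0.5758) x1=(-0.8879) x2=(1.4561)
step 12: x0=(0.5532) x1=(-0.8690) x2=(1.4995)
step 13: x0=(0.5297) x1=(-0.8509) x2=(1.5463)
step 14: x0=(0.5057) x1=(-0.8339) x2=(1.5960)
step 15: x0=(0.4814) x1=(-0.8178) x2=(1.6484)
step 16: x0=(0.4568) x1=(-0.8028) x2=(1.7031)
step 17: x0=(0.4322) x1=(-0.7889) x2=(1.7599)
step 18: x0=(0.4078) x1=(-0.7761) x2=(1.8186)
step 19: x0=(0.3836) x1=(-0.7646) x2=(1.8789)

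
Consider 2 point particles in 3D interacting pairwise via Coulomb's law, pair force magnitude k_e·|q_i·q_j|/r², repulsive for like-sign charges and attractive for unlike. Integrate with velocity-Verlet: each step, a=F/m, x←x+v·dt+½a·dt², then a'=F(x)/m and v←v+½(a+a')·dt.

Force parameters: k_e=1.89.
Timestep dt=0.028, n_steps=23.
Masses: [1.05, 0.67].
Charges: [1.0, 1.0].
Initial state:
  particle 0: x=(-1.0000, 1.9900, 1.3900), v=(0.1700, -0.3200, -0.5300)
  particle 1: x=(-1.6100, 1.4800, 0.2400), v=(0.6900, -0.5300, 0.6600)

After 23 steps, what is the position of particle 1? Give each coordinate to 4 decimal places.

step 0: x0=(-1.0000, 1.9900, 1.3900) x1=(-1.6100, 1.4800, 0.2400)
step 1: x0=(-0.9951, 1.9812, 1.3755) x1=(-1.5909, 1.4650, 0.2580)
step 2: x0=(-0.9898, 1.9726, 1.3615) x1=(-1.5724, 1.4495, 0.2751)
step 3: x0=(-0.9842, 1.9644, 1.3482) x1=(-1.5543, 1.4335, 0.2911)
step 4: x0=(-0.9783, 1.9565, 1.3356) x1=(-1.5369, 1.4170, 0.3061)
step 5: x0=(-0.9720, 1.9489, 1.3237) x1=(-1.5200, 1.3999, 0.3201)
step 6: x0=(-0.9653, 1.9418, 1.3124) x1=(-1.5037, 1.3823, 0.3329)
step 7: x0=(-0.9582, 1.9350, 1.3019) x1=(-1.4880, 1.3640, 0.3447)
step 8: x0=(-0.9507, 1.9287, 1.2920) x1=(-1.4730, 1.3451, 0.3553)
step 9: x0=(-0.9429, 1.9228, 1.2829) x1=(-1.4585, 1.3254, 0.3648)
step 10: x0=(-0.9346, 1.9174, 1.2745) x1=(-1.4447, 1.3050, 0.3732)
step 11: x0=(-0.9259, 1.9125, 1.2669) x1=(-1.4316, 1.2838, 0.3804)
step 12: x0=(-0.9167, 1.9081, 1.2600) x1=(-1.4191, 1.2618, 0.3864)
step 13: x0=(-0.9072, 1.9042, 1.2538) x1=(-1.4073, 1.2390, 0.3914)
step 14: x0=(-0.8973, 1.9009, 1.2483) x1=(-1.3961, 1.2153, 0.3952)
step 15: x0=(-0.8869, 1.8981, 1.2435) x1=(-1.3855, 1.1908, 0.3980)
step 16: x0=(-0.8762, 1.8959, 1.2394) x1=(-1.3756, 1.1654, 0.3996)
step 17: x0=(-0.8650, 1.8943, 1.2359) x1=(-1.3662, 1.1390, 0.4003)
step 18: x0=(-0.8535, 1.8932, 1.2330) x1=(-1.3575, 1.1118, 0.4000)
step 19: x0=(-0.8417, 1.8927, 1.2308) x1=(-1.3493, 1.0837, 0.3987)
step 20: x0=(-0.8294, 1.8928, 1.2291) x1=(-1.3417, 1.0547, 0.3966)
step 21: x0=(-0.8169, 1.8934, 1.2280) x1=(-1.3346, 1.0249, 0.3935)
step 22: x0=(-0.8040, 1.8945, 1.2274) x1=(-1.3281, 0.9942, 0.3897)
step 23: x0=(-0.7908, 1.8962, 1.2273) x1=(-1.3220, 0.9627, 0.3850)

(-1.3220, 0.9627, 0.3850)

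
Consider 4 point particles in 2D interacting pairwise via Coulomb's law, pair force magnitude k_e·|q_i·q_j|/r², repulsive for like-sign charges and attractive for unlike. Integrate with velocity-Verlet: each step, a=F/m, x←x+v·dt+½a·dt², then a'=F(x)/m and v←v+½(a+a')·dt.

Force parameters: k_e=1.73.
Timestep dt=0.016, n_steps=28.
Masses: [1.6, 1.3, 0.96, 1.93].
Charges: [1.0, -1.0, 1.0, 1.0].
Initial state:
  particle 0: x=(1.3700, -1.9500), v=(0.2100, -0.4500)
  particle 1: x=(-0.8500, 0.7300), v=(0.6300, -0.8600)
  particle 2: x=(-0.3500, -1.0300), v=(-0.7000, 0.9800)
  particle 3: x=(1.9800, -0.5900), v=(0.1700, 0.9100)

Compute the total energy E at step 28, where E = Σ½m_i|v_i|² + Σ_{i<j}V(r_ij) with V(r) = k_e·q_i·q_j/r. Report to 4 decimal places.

3.2402

step 0: x0=(1.3700, -1.9500) x1=(-0.8500, 0.7300) x2=(-0.3500, -1.0300) x3=(1.9800, -0.5900)
step 1: x0=(1.3734, -1.9573) x1=(-0.8399, 0.7162) x2=(-0.3613, -1.0142) x3=(1.9828, -0.5754)
step 2: x0=(1.3767, -1.9647) x1=(-0.8297, 0.7022) x2=(-0.3728, -0.9983) x3=(1.9856, -0.5607)
step 3: x0=(1.3801, -1.9722) x1=(-0.8194, 0.6881) x2=(-0.3846, -0.9822) x3=(1.9884, -0.5458)
step 4: x0=(1.3834, -1.9798) x1=(-0.8091, 0.6738) x2=(-0.3966, -0.9658) x3=(1.9913, -0.5309)
step 5: x0=(1.3868, -1.9876) x1=(-0.7986, 0.6594) x2=(-0.4087, -0.9493) x3=(1.9943, -0.5159)
step 6: x0=(1.3901, -1.9954) x1=(-0.7881, 0.6449) x2=(-0.4211, -0.9326) x3=(1.9973, -0.5007)
step 7: x0=(1.3935, -2.0034) x1=(-0.7775, 0.6301) x2=(-0.4337, -0.9157) x3=(2.0004, -0.4855)
step 8: x0=(1.3968, -2.0115) x1=(-0.7668, 0.6152) x2=(-0.4465, -0.8985) x3=(2.0035, -0.4701)
step 9: x0=(1.4002, -2.0197) x1=(-0.7560, 0.6002) x2=(-0.4595, -0.8811) x3=(2.0067, -0.4547)
step 10: x0=(1.4035, -2.0280) x1=(-0.7452, 0.5849) x2=(-0.4727, -0.8635) x3=(2.0099, -0.4392)
step 11: x0=(1.4069, -2.0364) x1=(-0.7342, 0.5695) x2=(-0.4861, -0.8456) x3=(2.0131, -0.4236)
step 12: x0=(1.4102, -2.0449) x1=(-0.7232, 0.5538) x2=(-0.4997, -0.8275) x3=(2.0164, -0.4079)
step 13: x0=(1.4136, -2.0535) x1=(-0.7121, 0.5380) x2=(-0.5134, -0.8091) x3=(2.0197, -0.3921)
step 14: x0=(1.4169, -2.0622) x1=(-0.7009, 0.5219) x2=(-0.5273, -0.7905) x3=(2.0230, -0.3762)
step 15: x0=(1.4203, -2.0710) x1=(-0.6896, 0.5056) x2=(-0.5414, -0.7715) x3=(2.0264, -0.3603)
step 16: x0=(1.4236, -2.0798) x1=(-0.6783, 0.4890) x2=(-0.5557, -0.7522) x3=(2.0298, -0.3443)
step 17: x0=(1.4270, -2.0888) x1=(-0.6668, 0.4722) x2=(-0.5702, -0.7326) x3=(2.0332, -0.3282)
step 18: x0=(1.4303, -2.0978) x1=(-0.6553, 0.4552) x2=(-0.5848, -0.7127) x3=(2.0367, -0.3120)
step 19: x0=(1.4336, -2.1069) x1=(-0.6437, 0.4378) x2=(-0.5995, -0.6923) x3=(2.0402, -0.2957)
step 20: x0=(1.4369, -2.1161) x1=(-0.6320, 0.4202) x2=(-0.6144, -0.6716) x3=(2.0437, -0.2794)
step 21: x0=(1.4403, -2.1254) x1=(-0.6203, 0.4022) x2=(-0.6294, -0.6505) x3=(2.0472, -0.2630)
step 22: x0=(1.4436, -2.1347) x1=(-0.6085, 0.3839) x2=(-0.6445, -0.6289) x3=(2.0508, -0.2466)
step 23: x0=(1.4469, -2.1441) x1=(-0.5966, 0.3652) x2=(-0.6597, -0.6068) x3=(2.0543, -0.2300)
step 24: x0=(1.4502, -2.1536) x1=(-0.5848, 0.3461) x2=(-0.6751, -0.5842) x3=(2.0579, -0.2134)
step 25: x0=(1.4535, -2.1632) x1=(-0.5728, 0.3266) x2=(-0.6904, -0.5611) x3=(2.0615, -0.1968)
step 26: x0=(1.4568, -2.1728) x1=(-0.5609, 0.3066) x2=(-0.7059, -0.5373) x3=(2.0651, -0.1800)
step 27: x0=(1.4601, -2.1825) x1=(-0.5490, 0.2862) x2=(-0.7213, -0.5129) x3=(2.0687, -0.1633)
step 28: x0=(1.4634, -2.1922) x1=(-0.5371, 0.2652) x2=(-0.7366, -0.4878) x3=(2.0724, -0.1464)
step 0 velocities: v0=(0.2100, -0.4500) v1=(0.6300, -0.8600) v2=(-0.7000, 0.9800) v3=(0.1700, 0.9100)
step 0: KE=2.4592, PE=0.7805, E=3.2397
step 28 velocities: v0=(0.2054, -0.6103) v1=(0.7406, -1.3295) v2=(-0.9581, 1.5928) v3=(0.2277, 1.0543)
step 28: KE=4.6183, PE=-1.3781, E=3.2402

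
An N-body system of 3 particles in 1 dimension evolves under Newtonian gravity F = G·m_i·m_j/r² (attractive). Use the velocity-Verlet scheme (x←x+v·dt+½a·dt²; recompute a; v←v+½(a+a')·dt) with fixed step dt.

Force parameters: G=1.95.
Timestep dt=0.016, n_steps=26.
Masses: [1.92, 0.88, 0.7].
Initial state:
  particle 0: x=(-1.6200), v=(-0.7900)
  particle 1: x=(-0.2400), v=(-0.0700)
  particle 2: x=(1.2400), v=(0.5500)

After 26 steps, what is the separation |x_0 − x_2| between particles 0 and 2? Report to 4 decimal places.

3.2369

step 0: x0=(-1.6200) x1=(-0.2400) x2=(1.2400)
step 1: x0=(-1.6325) x1=(-0.2413) x2=(1.2486)
step 2: x0=(-1.6447) x1=(-0.2429) x2=(1.2570)
step 3: x0=(-1.6567) x1=(-0.2449) x2=(1.2650)
step 4: x0=(-1.6684) x1=(-0.2472) x2=(1.2727)
step 5: x0=(-1.6799) x1=(-0.2498) x2=(1.2801)
step 6: x0=(-1.6911) x1=(-0.2527) x2=(1.2872)
step 7: x0=(-1.7020) x1=(-0.2560) x2=(1.2941)
step 8: x0=(-1.7127) x1=(-0.2595) x2=(1.3006)
step 9: x0=(-1.7231) x1=(-0.2634) x2=(1.3068)
step 10: x0=(-1.7333) x1=(-0.2676) x2=(1.3128)
step 11: x0=(-1.7433) x1=(-0.2721) x2=(1.3185)
step 12: x0=(-1.7530) x1=(-0.2769) x2=(1.3239)
step 13: x0=(-1.7625) x1=(-0.2819) x2=(1.3290)
step 14: x0=(-1.7718) x1=(-0.2873) x2=(1.3339)
step 15: x0=(-1.7808) x1=(-0.2930) x2=(1.3385)
step 16: x0=(-1.7895) x1=(-0.2990) x2=(1.3428)
step 17: x0=(-1.7981) x1=(-0.3053) x2=(1.3469)
step 18: x0=(-1.8064) x1=(-0.3120) x2=(1.3507)
step 19: x0=(-1.8145) x1=(-0.3189) x2=(1.3543)
step 20: x0=(-1.8223) x1=(-0.3261) x2=(1.3576)
step 21: x0=(-1.8299) x1=(-0.3336) x2=(1.3607)
step 22: x0=(-1.8373) x1=(-0.3414) x2=(1.3635)
step 23: x0=(-1.8445) x1=(-0.3495) x2=(1.3660)
step 24: x0=(-1.8514) x1=(-0.3580) x2=(1.3684)
step 25: x0=(-1.8581) x1=(-0.3667) x2=(1.3705)
step 26: x0=(-1.8646) x1=(-0.3758) x2=(1.3723)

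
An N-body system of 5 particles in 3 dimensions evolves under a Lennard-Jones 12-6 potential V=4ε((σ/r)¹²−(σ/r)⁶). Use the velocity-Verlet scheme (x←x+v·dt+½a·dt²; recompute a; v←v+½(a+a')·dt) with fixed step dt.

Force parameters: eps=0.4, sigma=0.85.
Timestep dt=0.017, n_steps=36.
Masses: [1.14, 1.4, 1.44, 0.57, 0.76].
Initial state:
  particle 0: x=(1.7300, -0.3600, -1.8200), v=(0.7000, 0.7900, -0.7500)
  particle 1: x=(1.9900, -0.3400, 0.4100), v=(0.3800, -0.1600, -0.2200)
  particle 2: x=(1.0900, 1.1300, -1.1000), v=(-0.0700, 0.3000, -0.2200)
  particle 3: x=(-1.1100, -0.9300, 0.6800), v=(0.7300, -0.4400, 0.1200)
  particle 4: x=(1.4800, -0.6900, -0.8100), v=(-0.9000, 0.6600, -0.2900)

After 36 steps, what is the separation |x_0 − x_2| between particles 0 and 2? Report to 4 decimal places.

step 0: x0=(1.7300, -0.3600, -1.8200) x1=(1.9900, -0.3400, 0.4100) x2=(1.0900, 1.1300, -1.1000) x3=(-1.1100, -0.9300, 0.6800) x4=(1.4800, -0.6900, -0.8100)
step 1: x0=(1.7419, -0.3466, -1.8326) x1=(1.9964, -0.3427, 0.4062) x2=(1.0888, 1.1351, -1.1037) x3=(-1.0976, -0.9375, 0.6820) x4=(1.4648, -0.6787, -0.8151)
step 2: x0=(1.7537, -0.3333, -1.8450) x1=(2.0029, -0.3455, 0.4024) x2=(1.0876, 1.1402, -1.1075) x3=(-1.0852, -0.9450, 0.6841) x4=(1.4497, -0.6672, -0.8204)
step 3: x0=(1.7654, -0.3200, -1.8571) x1=(2.0092, -0.3482, 0.3985) x2=(1.0865, 1.1452, -1.1112) x3=(-1.0728, -0.9524, 0.6861) x4=(1.4348, -0.6556, -0.8259)
step 4: x0=(1.7770, -0.3068, -1.8690) x1=(2.0156, -0.3510, 0.3945) x2=(1.0853, 1.1502, -1.1150) x3=(-1.0603, -0.9599, 0.6882) x4=(1.4200, -0.6438, -0.8317)
step 5: x0=(1.7886, -0.2937, -1.8806) x1=(2.0219, -0.3538, 0.3905) x2=(1.0841, 1.1552, -1.1187) x3=(-1.0479, -0.9674, 0.6902) x4=(1.4054, -0.6318, -0.8377)
step 6: x0=(1.8001, -0.2806, -1.8921) x1=(2.0282, -0.3566, 0.3864) x2=(1.0830, 1.1602, -1.1225) x3=(-1.0355, -0.9749, 0.6922) x4=(1.3909, -0.6198, -0.8439)
step 7: x0=(1.8115, -0.2675, -1.9034) x1=(2.0345, -0.3594, 0.3822) x2=(1.0818, 1.1652, -1.1262) x3=(-1.0231, -0.9824, 0.6943) x4=(1.3766, -0.6076, -0.8503)
step 8: x0=(1.8228, -0.2545, -1.9144) x1=(2.0407, -0.3622, 0.3780) x2=(1.0807, 1.1701, -1.1300) x3=(-1.0107, -0.9898, 0.6963) x4=(1.3625, -0.5952, -0.8569)
step 9: x0=(1.8340, -0.2415, -1.9253) x1=(2.0470, -0.3650, 0.3738) x2=(1.0796, 1.1751, -1.1338) x3=(-0.9982, -0.9973, 0.6983) x4=(1.3485, -0.5828, -0.8636)
step 10: x0=(1.8452, -0.2286, -1.9360) x1=(2.0531, -0.3679, 0.3695) x2=(1.0785, 1.1800, -1.1375) x3=(-0.9858, -1.0048, 0.7004) x4=(1.3346, -0.5702, -0.8705)
step 11: x0=(1.8563, -0.2157, -1.9466) x1=(2.0593, -0.3707, 0.3651) x2=(1.0774, 1.1848, -1.1413) x3=(-0.9734, -1.0123, 0.7024) x4=(1.3209, -0.5575, -0.8775)
step 12: x0=(1.8673, -0.2029, -1.9570) x1=(2.0654, -0.3735, 0.3607) x2=(1.0762, 1.1897, -1.1451) x3=(-0.9610, -1.0197, 0.7044) x4=(1.3074, -0.5448, -0.8846)
step 13: x0=(1.8782, -0.1900, -1.9673) x1=(2.0716, -0.3764, 0.3563) x2=(1.0752, 1.1945, -1.1488) x3=(-0.9485, -1.0272, 0.7065) x4=(1.2940, -0.5319, -0.8919)
step 14: x0=(1.8891, -0.1772, -1.9775) x1=(2.0776, -0.3792, 0.3518) x2=(1.0741, 1.1993, -1.1526) x3=(-0.9361, -1.0347, 0.7085) x4=(1.2807, -0.5190, -0.8993)
step 15: x0=(1.8999, -0.1645, -1.9875) x1=(2.0837, -0.3821, 0.3473) x2=(1.0730, 1.2041, -1.1564) x3=(-0.9237, -1.0422, 0.7105) x4=(1.2676, -0.5059, -0.9067)
step 16: x0=(1.9107, -0.1517, -1.9975) x1=(2.0897, -0.3850, 0.3427) x2=(1.0719, 1.2089, -1.1602) x3=(-0.9112, -1.0496, 0.7125) x4=(1.2546, -0.4928, -0.9143)
step 17: x0=(1.9213, -0.1390, -2.0073) x1=(2.0957, -0.3878, 0.3381) x2=(1.0708, 1.2136, -1.1639) x3=(-0.8988, -1.0571, 0.7146) x4=(1.2417, -0.4796, -0.9220)
step 18: x0=(1.9319, -0.1263, -2.0170) x1=(2.1017, -0.3907, 0.3335) x2=(1.0698, 1.2183, -1.1677) x3=(-0.8863, -1.0646, 0.7166) x4=(1.2289, -0.4663, -0.9298)
step 19: x0=(1.9425, -0.1136, -2.0266) x1=(2.1077, -0.3935, 0.3289) x2=(1.0687, 1.2230, -1.1715) x3=(-0.8739, -1.0720, 0.7186) x4=(1.2162, -0.4530, -0.9376)
step 20: x0=(1.9530, -0.1009, -2.0362) x1=(2.1137, -0.3964, 0.3242) x2=(1.0677, 1.2276, -1.1753) x3=(-0.8614, -1.0795, 0.7206) x4=(1.2037, -0.4395, -0.9455)
step 21: x0=(1.9634, -0.0882, -2.0456) x1=(2.1196, -0.3992, 0.3195) x2=(1.0666, 1.2323, -1.1791) x3=(-0.8490, -1.0870, 0.7226) x4=(1.1912, -0.4260, -0.9535)
step 22: x0=(1.9738, -0.0755, -2.0550) x1=(2.1255, -0.4021, 0.3147) x2=(1.0656, 1.2369, -1.1829) x3=(-0.8365, -1.0944, 0.7247) x4=(1.1789, -0.4125, -0.9615)
step 23: x0=(1.9841, -0.0629, -2.0643) x1=(2.1314, -0.4050, 0.3100) x2=(1.0646, 1.2414, -1.1866) x3=(-0.8241, -1.1019, 0.7267) x4=(1.1667, -0.3989, -0.9696)
step 24: x0=(1.9944, -0.0502, -2.0736) x1=(2.1373, -0.4078, 0.3052) x2=(1.0636, 1.2460, -1.1904) x3=(-0.8116, -1.1094, 0.7287) x4=(1.1545, -0.3852, -0.9777)
step 25: x0=(2.0046, -0.0376, -2.0828) x1=(2.1432, -0.4107, 0.3004) x2=(1.0626, 1.2505, -1.1942) x3=(-0.7992, -1.1168, 0.7307) x4=(1.1424, -0.3714, -0.9859)
step 26: x0=(2.0148, -0.0250, -2.0919) x1=(2.1490, -0.4135, 0.2955) x2=(1.0616, 1.2550, -1.1980) x3=(-0.7867, -1.1243, 0.7327) x4=(1.1305, -0.3576, -0.9941)
step 27: x0=(2.0249, -0.0124, -2.1009) x1=(2.1548, -0.4164, 0.2907) x2=(1.0606, 1.2594, -1.2018) x3=(-0.7743, -1.1318, 0.7347) x4=(1.1186, -0.3437, -1.0024)
step 28: x0=(2.0350, 0.0003, -2.1100) x1=(2.1607, -0.4192, 0.2858) x2=(1.0596, 1.2639, -1.2056) x3=(-0.7618, -1.1392, 0.7367) x4=(1.1067, -0.3298, -1.0108)
step 29: x0=(2.0450, 0.0129, -2.1189) x1=(2.1665, -0.4221, 0.2809) x2=(1.0586, 1.2683, -1.2094) x3=(-0.7493, -1.1467, 0.7387) x4=(1.0950, -0.3158, -1.0191)
step 30: x0=(2.0550, 0.0255, -2.1278) x1=(2.1723, -0.4249, 0.2760) x2=(1.0576, 1.2726, -1.2132) x3=(-0.7369, -1.1542, 0.7408) x4=(1.0833, -0.3017, -1.0275)
step 31: x0=(2.0650, 0.0381, -2.1367) x1=(2.1780, -0.4278, 0.2711) x2=(1.0567, 1.2769, -1.2170) x3=(-0.7244, -1.1616, 0.7428) x4=(1.0717, -0.2875, -1.0360)
step 32: x0=(2.0749, 0.0507, -2.1455) x1=(2.1838, -0.4306, 0.2662) x2=(1.0557, 1.2812, -1.2208) x3=(-0.7119, -1.1691, 0.7448) x4=(1.0601, -0.2733, -1.0444)
step 33: x0=(2.0848, 0.0633, -2.1543) x1=(2.1896, -0.4334, 0.2612) x2=(1.0547, 1.2855, -1.2246) x3=(-0.6994, -1.1765, 0.7468) x4=(1.0487, -0.2591, -1.0529)
step 34: x0=(2.0947, 0.0759, -2.1631) x1=(2.1953, -0.4363, 0.2563) x2=(1.0538, 1.2897, -1.2284) x3=(-0.6870, -1.1840, 0.7488) x4=(1.0372, -0.2447, -1.0615)
step 35: x0=(2.1045, 0.0885, -2.1718) x1=(2.2011, -0.4391, 0.2513) x2=(1.0528, 1.2939, -1.2322) x3=(-0.6745, -1.1915, 0.7508) x4=(1.0258, -0.2303, -1.0700)
step 36: x0=(2.1143, 0.1011, -2.1805) x1=(2.2068, -0.4419, 0.2463) x2=(1.0519, 1.2980, -1.2360) x3=(-0.6620, -1.1989, 0.7528) x4=(1.0145, -0.2158, -1.0786)

1.8583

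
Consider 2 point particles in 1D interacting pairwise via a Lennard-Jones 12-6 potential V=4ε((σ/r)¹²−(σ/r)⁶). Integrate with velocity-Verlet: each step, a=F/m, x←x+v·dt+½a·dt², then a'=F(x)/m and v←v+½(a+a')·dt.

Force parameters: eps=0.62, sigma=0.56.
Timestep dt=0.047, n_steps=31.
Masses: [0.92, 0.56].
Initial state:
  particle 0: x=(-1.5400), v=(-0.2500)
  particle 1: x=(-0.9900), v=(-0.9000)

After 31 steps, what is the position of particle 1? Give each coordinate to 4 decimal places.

step 0: x0=(-1.5400) x1=(-0.9900)
step 1: x0=(-1.5962) x1=(-0.9593)
step 2: x0=(-1.6504) x1=(-0.9318)
step 3: x0=(-1.6985) x1=(-0.9144)
step 4: x0=(-1.7422) x1=(-0.9043)
step 5: x0=(-1.7827) x1=(-0.8993)
step 6: x0=(-1.8209) x1=(-0.8981)
step 7: x0=(-1.8574) x1=(-0.8998)
step 8: x0=(-1.8925) x1=(-0.9037)
step 9: x0=(-1.9265) x1=(-0.9094)
step 10: x0=(-1.9596) x1=(-0.9167)
step 11: x0=(-1.9919) x1=(-0.9252)
step 12: x0=(-2.0235) x1=(-0.9349)
step 13: x0=(-2.0546) x1=(-0.9455)
step 14: x0=(-2.0851) x1=(-0.9569)
step 15: x0=(-2.1152) x1=(-0.9692)
step 16: x0=(-2.1448) x1=(-0.9820)
step 17: x0=(-2.1741) x1=(-0.9956)
step 18: x0=(-2.2030) x1=(-1.0096)
step 19: x0=(-2.2316) x1=(-1.0242)
step 20: x0=(-2.2600) x1=(-1.0392)
step 21: x0=(-2.2881) x1=(-1.0547)
step 22: x0=(-2.3159) x1=(-1.0706)
step 23: x0=(-2.3435) x1=(-1.0869)
step 24: x0=(-2.3708) x1=(-1.1036)
step 25: x0=(-2.3980) x1=(-1.1205)
step 26: x0=(-2.4249) x1=(-1.1379)
step 27: x0=(-2.4517) x1=(-1.1555)
step 28: x0=(-2.4783) x1=(-1.1734)
step 29: x0=(-2.5048) x1=(-1.1915)
step 30: x0=(-2.5310) x1=(-1.2100)
step 31: x0=(-2.5571) x1=(-1.2287)

(-1.2287)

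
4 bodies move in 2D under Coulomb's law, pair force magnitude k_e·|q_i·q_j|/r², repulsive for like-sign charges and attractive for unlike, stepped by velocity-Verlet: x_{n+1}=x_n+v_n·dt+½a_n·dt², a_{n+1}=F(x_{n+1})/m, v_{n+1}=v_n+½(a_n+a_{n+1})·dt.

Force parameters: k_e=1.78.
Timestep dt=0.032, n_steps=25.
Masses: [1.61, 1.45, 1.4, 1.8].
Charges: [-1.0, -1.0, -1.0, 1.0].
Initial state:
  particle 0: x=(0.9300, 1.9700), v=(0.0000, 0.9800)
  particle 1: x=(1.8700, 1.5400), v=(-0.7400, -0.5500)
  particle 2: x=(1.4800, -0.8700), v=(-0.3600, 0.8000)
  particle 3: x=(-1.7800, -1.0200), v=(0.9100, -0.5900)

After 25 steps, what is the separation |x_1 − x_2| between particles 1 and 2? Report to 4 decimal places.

step 0: x0=(0.9300, 1.9700) x1=(1.8700, 1.5400) x2=(1.4800, -0.8700) x3=(-1.7800, -1.0200)
step 1: x0=(0.9295, 2.0016) x1=(1.8468, 1.5222) x2=(1.4684, -0.8446) x3=(-1.7508, -1.0388)
step 2: x0=(0.9280, 2.0338) x1=(1.8247, 1.5041) x2=(1.4567, -0.8196) x3=(-1.7214, -1.0576)
step 3: x0=(0.9255, 2.0666) x1=(1.8036, 1.4856) x2=(1.4448, -0.7949) x3=(-1.6918, -1.0763)
step 4: x0=(0.9221, 2.1001) x1=(1.7833, 1.4666) x2=(1.4329, -0.7707) x3=(-1.6621, -1.0949)
step 5: x0=(0.9178, 2.1342) x1=(1.7640, 1.4472) x2=(1.4207, -0.7469) x3=(-1.6321, -1.1134)
step 6: x0=(0.9127, 2.1690) x1=(1.7454, 1.4274) x2=(1.4084, -0.7235) x3=(-1.6020, -1.1318)
step 7: x0=(0.9069, 2.2044) x1=(1.7276, 1.4070) x2=(1.3960, -0.7005) x3=(-1.5717, -1.1501)
step 8: x0=(0.9004, 2.2406) x1=(1.7105, 1.3863) x2=(1.3834, -0.6780) x3=(-1.5412, -1.1683)
step 9: x0=(0.8933, 2.2774) x1=(1.6940, 1.3651) x2=(1.3706, -0.6560) x3=(-1.5105, -1.1864)
step 10: x0=(0.8856, 2.3149) x1=(1.6780, 1.3435) x2=(1.3576, -0.6345) x3=(-1.4796, -1.2044)
step 11: x0=(0.8774, 2.3530) x1=(1.6625, 1.3216) x2=(1.3445, -0.6134) x3=(-1.4485, -1.2223)
step 12: x0=(0.8687, 2.3917) x1=(1.6475, 1.2993) x2=(1.3312, -0.5929) x3=(-1.4172, -1.2400)
step 13: x0=(0.8596, 2.4310) x1=(1.6329, 1.2768) x2=(1.3177, -0.5728) x3=(-1.3857, -1.2577)
step 14: x0=(0.8502, 2.4708) x1=(1.6186, 1.2540) x2=(1.3039, -0.5534) x3=(-1.3540, -1.2752)
step 15: x0=(0.8404, 2.5112) x1=(1.6046, 1.2311) x2=(1.2900, -0.5345) x3=(-1.3221, -1.2927)
step 16: x0=(0.8303, 2.5521) x1=(1.5910, 1.2079) x2=(1.2759, -0.5161) x3=(-1.2899, -1.3099)
step 17: x0=(0.8199, 2.5935) x1=(1.5776, 1.1847) x2=(1.2615, -0.4984) x3=(-1.2576, -1.3271)
step 18: x0=(0.8093, 2.6353) x1=(1.5645, 1.1614) x2=(1.2469, -0.4813) x3=(-1.2251, -1.3441)
step 19: x0=(0.7984, 2.6775) x1=(1.5516, 1.1380) x2=(1.2320, -0.4649) x3=(-1.1923, -1.3610)
step 20: x0=(0.7874, 2.7202) x1=(1.5389, 1.1147) x2=(1.2169, -0.4491) x3=(-1.1593, -1.3777)
step 21: x0=(0.7761, 2.7632) x1=(1.5264, 1.0915) x2=(1.2015, -0.4340) x3=(-1.1261, -1.3943)
step 22: x0=(0.7647, 2.8066) x1=(1.5141, 1.0683) x2=(1.1858, -0.4197) x3=(-1.0927, -1.4107)
step 23: x0=(0.7531, 2.8504) x1=(1.5020, 1.0453) x2=(1.1698, -0.4061) x3=(-1.0591, -1.4270)
step 24: x0=(0.7413, 2.8945) x1=(1.4900, 1.0224) x2=(1.1535, -0.3933) x3=(-1.0252, -1.4431)
step 25: x0=(0.7294, 2.9389) x1=(1.4783, 0.9998) x2=(1.1369, -0.3813) x3=(-0.9911, -1.4590)

1.4226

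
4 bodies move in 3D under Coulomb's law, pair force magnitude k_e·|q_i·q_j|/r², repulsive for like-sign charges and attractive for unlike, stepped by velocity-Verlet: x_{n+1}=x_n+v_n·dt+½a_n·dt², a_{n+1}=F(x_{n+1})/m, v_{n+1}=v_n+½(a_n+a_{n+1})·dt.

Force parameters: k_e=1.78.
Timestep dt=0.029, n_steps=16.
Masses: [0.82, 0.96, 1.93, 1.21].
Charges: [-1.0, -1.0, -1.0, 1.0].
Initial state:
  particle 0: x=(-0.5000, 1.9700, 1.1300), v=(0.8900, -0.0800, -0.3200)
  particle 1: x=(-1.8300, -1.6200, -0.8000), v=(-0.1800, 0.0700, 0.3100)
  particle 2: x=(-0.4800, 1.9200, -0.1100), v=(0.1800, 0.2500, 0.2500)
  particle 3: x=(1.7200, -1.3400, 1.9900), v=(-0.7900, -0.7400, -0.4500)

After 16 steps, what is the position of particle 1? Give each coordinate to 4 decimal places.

step 0: x0=(-0.5000, 1.9700, 1.1300) x1=(-1.8300, -1.6200, -0.8000) x2=(-0.4800, 1.9200, -0.1100) x3=(1.7200, -1.3400, 1.9900)
step 1: x0=(-0.4742, 1.9677, 1.1213) x1=(-1.8352, -1.6181, -0.7910) x2=(-0.4748, 1.9272, -0.1030) x3=(1.6970, -1.3614, 1.9769)
step 2: x0=(-0.4482, 1.9654, 1.1140) x1=(-1.8404, -1.6163, -0.7820) x2=(-0.4695, 1.9345, -0.0965) x3=(1.6739, -1.3827, 1.9637)
step 3: x0=(-0.4222, 1.9632, 1.1079) x1=(-1.8457, -1.6146, -0.7731) x2=(-0.4642, 1.9418, -0.0904) x3=(1.6507, -1.4039, 1.9505)
step 4: x0=(-0.3960, 1.9610, 1.1032) x1=(-1.8509, -1.6132, -0.7641) x2=(-0.4588, 1.9490, -0.0849) x3=(1.6274, -1.4250, 1.9371)
step 5: x0=(-0.3696, 1.9587, 1.0998) x1=(-1.8561, -1.6119, -0.7552) x2=(-0.4535, 1.9563, -0.0799) x3=(1.6040, -1.4460, 1.9237)
step 6: x0=(-0.3431, 1.9565, 1.0978) x1=(-1.8614, -1.6107, -0.7462) x2=(-0.4482, 1.9636, -0.0755) x3=(1.5804, -1.4669, 1.9102)
step 7: x0=(-0.3164, 1.9542, 1.0972) x1=(-1.8666, -1.6098, -0.7373) x2=(-0.4429, 1.9709, -0.0715) x3=(1.5567, -1.4876, 1.8966)
step 8: x0=(-0.2894, 1.9519, 1.0979) x1=(-1.8718, -1.6090, -0.7283) x2=(-0.4376, 1.9782, -0.0681) x3=(1.5329, -1.5083, 1.8829)
step 9: x0=(-0.2622, 1.9496, 1.1001) x1=(-1.8771, -1.6083, -0.7194) x2=(-0.4323, 1.9856, -0.0653) x3=(1.5090, -1.5288, 1.8692)
step 10: x0=(-0.2347, 1.9472, 1.1036) x1=(-1.8823, -1.6078, -0.7104) x2=(-0.4271, 1.9930, -0.0629) x3=(1.4850, -1.5492, 1.8554)
step 11: x0=(-0.2069, 1.9447, 1.1084) x1=(-1.8876, -1.6075, -0.7015) x2=(-0.4219, 2.0004, -0.0611) x3=(1.4609, -1.5695, 1.8414)
step 12: x0=(-0.1788, 1.9421, 1.1146) x1=(-1.8928, -1.6073, -0.6925) x2=(-0.4168, 2.0079, -0.0598) x3=(1.4366, -1.5897, 1.8274)
step 13: x0=(-0.1503, 1.9395, 1.1220) x1=(-1.8980, -1.6073, -0.6836) x2=(-0.4118, 2.0154, -0.0590) x3=(1.4122, -1.6098, 1.8133)
step 14: x0=(-0.1215, 1.9367, 1.1308) x1=(-1.9033, -1.6074, -0.6746) x2=(-0.4069, 2.0230, -0.0587) x3=(1.3878, -1.6297, 1.7992)
step 15: x0=(-0.0924, 1.9339, 1.1408) x1=(-1.9085, -1.6077, -0.6657) x2=(-0.4020, 2.0306, -0.0588) x3=(1.3632, -1.6495, 1.7849)
step 16: x0=(-0.0628, 1.9309, 1.1519) x1=(-1.9137, -1.6082, -0.6567) x2=(-0.3973, 2.0383, -0.0595) x3=(1.3384, -1.6692, 1.7706)

(-1.9137, -1.6082, -0.6567)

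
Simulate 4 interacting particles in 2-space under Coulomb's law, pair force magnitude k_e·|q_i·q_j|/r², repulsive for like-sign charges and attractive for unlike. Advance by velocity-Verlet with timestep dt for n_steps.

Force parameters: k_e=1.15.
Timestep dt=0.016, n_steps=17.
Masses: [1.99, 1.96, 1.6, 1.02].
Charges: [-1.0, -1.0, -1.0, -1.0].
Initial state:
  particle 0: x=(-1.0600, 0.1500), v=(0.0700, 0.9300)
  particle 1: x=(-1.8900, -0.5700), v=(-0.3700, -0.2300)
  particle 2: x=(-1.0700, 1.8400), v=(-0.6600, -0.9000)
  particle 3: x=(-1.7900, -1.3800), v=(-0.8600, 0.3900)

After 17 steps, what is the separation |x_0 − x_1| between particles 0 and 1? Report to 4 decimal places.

1.4138

step 0: x0=(-1.0600, 0.1500) x1=(-1.8900, -0.5700) x2=(-1.0700, 1.8400) x3=(-1.7900, -1.3800)
step 1: x0=(-1.0588, 0.1649) x1=(-1.8960, -0.5736) x2=(-1.0806, 1.8257) x3=(-1.8038, -1.3740)
step 2: x0=(-1.0575, 0.1799) x1=(-1.9021, -0.5771) x2=(-1.0911, 1.8114) x3=(-1.8175, -1.3686)
step 3: x0=(-1.0561, 0.1950) x1=(-1.9083, -0.5805) x2=(-1.1016, 1.7973) x3=(-1.8313, -1.3638)
step 4: x0=(-1.0546, 0.2101) x1=(-1.9147, -0.5837) x2=(-1.1121, 1.7833) x3=(-1.8450, -1.3595)
step 5: x0=(-1.0530, 0.2252) x1=(-1.9211, -0.5867) x2=(-1.1227, 1.7694) x3=(-1.8588, -1.3558)
step 6: x0=(-1.0513, 0.2405) x1=(-1.9277, -0.5897) x2=(-1.1331, 1.7556) x3=(-1.8726, -1.3527)
step 7: x0=(-1.0495, 0.2557) x1=(-1.9343, -0.5924) x2=(-1.1436, 1.7420) x3=(-1.8864, -1.3502)
step 8: x0=(-1.0476, 0.2710) x1=(-1.9411, -0.5950) x2=(-1.1541, 1.7285) x3=(-1.9002, -1.3484)
step 9: x0=(-1.0456, 0.2864) x1=(-1.9479, -0.5974) x2=(-1.1646, 1.7151) x3=(-1.9140, -1.3471)
step 10: x0=(-1.0435, 0.3018) x1=(-1.9549, -0.5996) x2=(-1.1751, 1.7019) x3=(-1.9278, -1.3464)
step 11: x0=(-1.0413, 0.3172) x1=(-1.9619, -0.6017) x2=(-1.1855, 1.6888) x3=(-1.9417, -1.3464)
step 12: x0=(-1.0391, 0.3326) x1=(-1.9690, -0.6035) x2=(-1.1960, 1.6758) x3=(-1.9556, -1.3469)
step 13: x0=(-1.0367, 0.3480) x1=(-1.9762, -0.6052) x2=(-1.2064, 1.6630) x3=(-1.9695, -1.3481)
step 14: x0=(-1.0343, 0.3635) x1=(-1.9834, -0.6067) x2=(-1.2169, 1.6504) x3=(-1.9835, -1.3500)
step 15: x0=(-1.0317, 0.3790) x1=(-1.9907, -0.6080) x2=(-1.2273, 1.6379) x3=(-1.9975, -1.3524)
step 16: x0=(-1.0291, 0.3944) x1=(-1.9981, -0.6091) x2=(-1.2378, 1.6255) x3=(-2.0116, -1.3554)
step 17: x0=(-1.0264, 0.4099) x1=(-2.0055, -0.6101) x2=(-1.2482, 1.6134) x3=(-2.0257, -1.3591)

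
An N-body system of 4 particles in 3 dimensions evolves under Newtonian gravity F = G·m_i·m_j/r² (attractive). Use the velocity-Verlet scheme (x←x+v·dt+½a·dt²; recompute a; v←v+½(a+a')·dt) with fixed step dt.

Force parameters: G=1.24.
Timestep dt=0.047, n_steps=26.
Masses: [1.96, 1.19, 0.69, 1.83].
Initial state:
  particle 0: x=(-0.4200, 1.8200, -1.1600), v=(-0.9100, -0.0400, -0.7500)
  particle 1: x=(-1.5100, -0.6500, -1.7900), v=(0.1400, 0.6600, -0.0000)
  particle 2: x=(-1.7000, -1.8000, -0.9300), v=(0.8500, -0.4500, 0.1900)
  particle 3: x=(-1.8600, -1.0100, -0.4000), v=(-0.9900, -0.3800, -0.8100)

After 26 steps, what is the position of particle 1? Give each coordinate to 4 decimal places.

(-1.6570, -0.2273, -1.1297)

step 0: x0=(-0.4200, 1.8200, -1.1600) x1=(-1.5100, -0.6500, -1.7900) x2=(-1.7000, -1.8000, -0.9300) x3=(-1.8600, -1.0100, -0.4000)
step 1: x0=(-0.4630, 1.8177, -1.1952) x1=(-1.5036, -0.6193, -1.7886) x2=(-1.6603, -1.8182, -0.9201) x3=(-1.9061, -1.0283, -0.4394)
step 2: x0=(-0.5064, 1.8144, -1.2305) x1=(-1.4977, -0.5893, -1.7843) x2=(-1.6218, -1.8303, -0.9083) x3=(-1.9510, -1.0474, -0.4813)
step 3: x0=(-0.5502, 1.8102, -1.2657) x1=(-1.4923, -0.5600, -1.7774) x2=(-1.5850, -1.8363, -0.8948) x3=(-1.9945, -1.0674, -0.5257)
step 4: x0=(-0.5944, 1.8051, -1.3008) x1=(-1.4875, -0.5315, -1.7677) x2=(-1.5504, -1.8363, -0.8800) x3=(-2.0363, -1.0881, -0.5724)
step 5: x0=(-0.6390, 1.7989, -1.3360) x1=(-1.4833, -0.5038, -1.7554) x2=(-1.5186, -1.8305, -0.8641) x3=(-2.0762, -1.1094, -0.6212)
step 6: x0=(-0.6840, 1.7917, -1.3711) x1=(-1.4800, -0.4770, -1.7405) x2=(-1.4899, -1.8189, -0.8475) x3=(-2.1139, -1.1312, -0.6719)
step 7: x0=(-0.7295, 1.7835, -1.4062) x1=(-1.4775, -0.4511, -1.7231) x2=(-1.4649, -1.8018, -0.8306) x3=(-2.1493, -1.1533, -0.7244)
step 8: x0=(-0.7753, 1.7743, -1.4413) x1=(-1.4759, -0.4262, -1.7034) x2=(-1.4439, -1.7794, -0.8138) x3=(-2.1822, -1.1757, -0.7785)
step 9: x0=(-0.8216, 1.7639, -1.4763) x1=(-1.4754, -0.4025, -1.6814) x2=(-1.4270, -1.7522, -0.7976) x3=(-2.2123, -1.1980, -0.8339)
step 10: x0=(-0.8682, 1.7524, -1.5113) x1=(-1.4759, -0.3798, -1.6573) x2=(-1.4146, -1.7204, -0.7823) x3=(-2.2397, -1.2200, -0.8903)
step 11: x0=(-0.9152, 1.7396, -1.5462) x1=(-1.4776, -0.3584, -1.6313) x2=(-1.4066, -1.6844, -0.7685) x3=(-2.2643, -1.2416, -0.9476)
step 12: x0=(-0.9626, 1.7257, -1.5810) x1=(-1.4806, -0.3382, -1.6034) x2=(-1.4032, -1.6446, -0.7563) x3=(-2.2859, -1.2625, -1.0054)
step 13: x0=(-1.0104, 1.7106, -1.6157) x1=(-1.4848, -0.3194, -1.5739) x2=(-1.4043, -1.6012, -0.7463) x3=(-2.3045, -1.2825, -1.0637)
step 14: x0=(-1.0585, 1.6941, -1.6502) x1=(-1.4902, -0.3020, -1.5430) x2=(-1.4099, -1.5547, -0.7387) x3=(-2.3203, -1.3014, -1.1221)
step 15: x0=(-1.1070, 1.6763, -1.6846) x1=(-1.4971, -0.2859, -1.5109) x2=(-1.4198, -1.5053, -0.7339) x3=(-2.3332, -1.3191, -1.1804)
step 16: x0=(-1.1559, 1.6571, -1.7188) x1=(-1.5052, -0.2714, -1.4778) x2=(-1.4339, -1.4533, -0.7320) x3=(-2.3433, -1.3352, -1.2385)
step 17: x0=(-1.2051, 1.6365, -1.7528) x1=(-1.5147, -0.2584, -1.4438) x2=(-1.4520, -1.3989, -0.7334) x3=(-2.3506, -1.3498, -1.2961)
step 18: x0=(-1.2546, 1.6144, -1.7866) x1=(-1.5254, -0.2469, -1.4093) x2=(-1.4739, -1.3423, -0.7382) x3=(-2.3553, -1.3627, -1.3531)
step 19: x0=(-1.3044, 1.5908, -1.8200) x1=(-1.5375, -0.2371, -1.3743) x2=(-1.4994, -1.2836, -0.7468) x3=(-2.3575, -1.3736, -1.4092)
step 20: x0=(-1.3545, 1.5657, -1.8530) x1=(-1.5508, -0.2290, -1.3391) x2=(-1.5282, -1.2228, -0.7592) x3=(-2.3573, -1.3826, -1.4645)
step 21: x0=(-1.4048, 1.5391, -1.8857) x1=(-1.5654, -0.2227, -1.3038) x2=(-1.5602, -1.1599, -0.7758) x3=(-2.3548, -1.3896, -1.5186)
step 22: x0=(-1.4555, 1.5109, -1.9180) x1=(-1.5812, -0.2184, -1.2686) x2=(-1.5951, -1.0948, -0.7967) x3=(-2.3501, -1.3944, -1.5716)
step 23: x0=(-1.5063, 1.4810, -1.9497) x1=(-1.5982, -0.2163, -1.2335) x2=(-1.6326, -1.0273, -0.8221) x3=(-2.3435, -1.3969, -1.6232)
step 24: x0=(-1.5574, 1.4496, -1.9810) x1=(-1.6165, -0.2167, -1.1986) x2=(-1.6724, -0.9569, -0.8524) x3=(-2.3349, -1.3971, -1.6735)
step 25: x0=(-1.6087, 1.4164, -2.0116) x1=(-1.6360, -0.2201, -1.1640) x2=(-1.7140, -0.8829, -0.8878) x3=(-2.3246, -1.3950, -1.7223)
step 26: x0=(-1.6601, 1.3816, -2.0416) x1=(-1.6570, -0.2273, -1.1297) x2=(-1.7569, -0.8041, -0.9287) x3=(-2.3127, -1.3904, -1.7695)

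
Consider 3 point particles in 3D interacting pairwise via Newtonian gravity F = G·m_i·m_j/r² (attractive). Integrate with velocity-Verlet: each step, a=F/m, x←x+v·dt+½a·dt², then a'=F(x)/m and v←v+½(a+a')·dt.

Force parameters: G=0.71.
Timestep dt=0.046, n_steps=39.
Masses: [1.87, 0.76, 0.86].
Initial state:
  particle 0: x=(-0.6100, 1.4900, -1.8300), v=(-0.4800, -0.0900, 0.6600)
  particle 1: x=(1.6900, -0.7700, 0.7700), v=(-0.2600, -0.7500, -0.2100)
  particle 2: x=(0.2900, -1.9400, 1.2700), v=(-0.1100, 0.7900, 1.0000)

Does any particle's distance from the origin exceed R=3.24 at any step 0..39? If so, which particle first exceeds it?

no

step 0: x0=(-0.6100, 1.4900, -1.8300) x1=(1.6900, -0.7700, 0.7700) x2=(0.2900, -1.9400, 1.2700)
step 1: x0=(-0.6321, 1.4858, -1.7996) x1=(1.6779, -0.8046, 0.7603) x2=(0.2850, -1.9035, 1.3159)
step 2: x0=(-0.6541, 1.4816, -1.7691) x1=(1.6654, -0.8393, 0.7507) x2=(0.2803, -1.8667, 1.3616)
step 3: x0=(-0.6760, 1.4772, -1.7386) x1=(1.6525, -0.8741, 0.7411) x2=(0.2758, -1.8297, 1.4072)
step 4: x0=(-0.6979, 1.4728, -1.7079) x1=(1.6392, -0.9090, 0.7315) x2=(0.2716, -1.7924, 1.4525)
step 5: x0=(-0.7198, 1.4683, -1.6772) x1=(1.6255, -0.9441, 0.7220) x2=(0.2676, -1.7548, 1.4976)
step 6: x0=(-0.7416, 1.4637, -1.6464) x1=(1.6114, -0.9792, 0.7126) x2=(0.2638, -1.7169, 1.5424)
step 7: x0=(-0.7634, 1.4591, -1.6155) x1=(1.5968, -1.0144, 0.7032) x2=(0.2603, -1.6788, 1.5870)
step 8: x0=(-0.7851, 1.4543, -1.5846) x1=(1.5819, -1.0497, 0.6941) x2=(0.2571, -1.6404, 1.6312)
step 9: x0=(-0.8067, 1.4495, -1.5535) x1=(1.5665, -1.0851, 0.6850) x2=(0.2541, -1.6019, 1.6752)
step 10: x0=(-0.8283, 1.4446, -1.5224) x1=(1.5507, -1.1204, 0.6761) x2=(0.2514, -1.5631, 1.7189)
step 11: x0=(-0.8499, 1.4396, -1.4912) x1=(1.5344, -1.1558, 0.6674) x2=(0.2490, -1.5241, 1.7622)
step 12: x0=(-0.8713, 1.4345, -1.4599) x1=(1.5178, -1.1912, 0.6589) x2=(0.2468, -1.4850, 1.8052)
step 13: x0=(-0.8928, 1.4294, -1.4286) x1=(1.5007, -1.2265, 0.6506) x2=(0.2448, -1.4457, 1.8478)
step 14: x0=(-0.9142, 1.4241, -1.3971) x1=(1.4833, -1.2618, 0.6425) x2=(0.2431, -1.4063, 1.8901)
step 15: x0=(-0.9355, 1.4188, -1.3656) x1=(1.4654, -1.2970, 0.6346) x2=(0.2416, -1.3667, 1.9320)
step 16: x0=(-0.9568, 1.4134, -1.3340) x1=(1.4472, -1.3321, 0.6269) x2=(0.2403, -1.3271, 1.9736)
step 17: x0=(-0.9780, 1.4079, -1.3023) x1=(1.4287, -1.3671, 0.6194) x2=(0.2392, -1.2874, 2.0148)
step 18: x0=(-0.9991, 1.4023, -1.2705) x1=(1.4097, -1.4020, 0.6122) x2=(0.2383, -1.2476, 2.0556)
step 19: x0=(-1.0202, 1.3967, -1.2387) x1=(1.3905, -1.4367, 0.6051) x2=(0.2376, -1.2077, 2.0961)
step 20: x0=(-1.0413, 1.3909, -1.2068) x1=(1.3709, -1.4713, 0.5983) x2=(0.2370, -1.1678, 2.1362)
step 21: x0=(-1.0623, 1.3851, -1.1748) x1=(1.3511, -1.5058, 0.5917) x2=(0.2365, -1.1279, 2.1759)
step 22: x0=(-1.0832, 1.3792, -1.1427) x1=(1.3309, -1.5400, 0.5852) x2=(0.2362, -1.0879, 2.2154)
step 23: x0=(-1.1041, 1.3732, -1.1106) x1=(1.3105, -1.5741, 0.5790) x2=(0.2359, -1.0479, 2.2544)
step 24: x0=(-1.1249, 1.3671, -1.0783) x1=(1.2899, -1.6079, 0.5729) x2=(0.2358, -1.0079, 2.2932)
step 25: x0=(-1.1456, 1.3609, -1.0460) x1=(1.2690, -1.6416, 0.5671) x2=(0.2358, -0.9679, 2.3316)
step 26: x0=(-1.1663, 1.3547, -1.0136) x1=(1.2479, -1.6751, 0.5614) x2=(0.2358, -0.9279, 2.3697)
step 27: x0=(-1.1870, 1.3484, -0.9811) x1=(1.2265, -1.7083, 0.5558) x2=(0.2358, -0.8879, 2.4074)
step 28: x0=(-1.2075, 1.3419, -0.9486) x1=(1.2050, -1.7414, 0.5504) x2=(0.2360, -0.8479, 2.4449)
step 29: x0=(-1.2280, 1.3354, -0.9160) x1=(1.1833, -1.7742, 0.5451) x2=(0.2361, -0.8078, 2.4821)
step 30: x0=(-1.2485, 1.3289, -0.8832) x1=(1.1613, -1.8068, 0.5400) x2=(0.2363, -0.7678, 2.5190)
step 31: x0=(-1.2689, 1.3222, -0.8505) x1=(1.1392, -1.8392, 0.5350) x2=(0.2366, -0.7279, 2.5556)
step 32: x0=(-1.2892, 1.3154, -0.8176) x1=(1.1170, -1.8714, 0.5301) x2=(0.2368, -0.6879, 2.5919)
step 33: x0=(-1.3095, 1.3086, -0.7846) x1=(1.0946, -1.9034, 0.5253) x2=(0.2370, -0.6479, 2.6280)
step 34: x0=(-1.3297, 1.3017, -0.7516) x1=(1.0720, -1.9352, 0.5207) x2=(0.2372, -0.6079, 2.6638)
step 35: x0=(-1.3498, 1.2947, -0.7185) x1=(1.0493, -1.9667, 0.5161) x2=(0.2375, -0.5680, 2.6993)
step 36: x0=(-1.3699, 1.2876, -0.6853) x1=(1.0264, -1.9981, 0.5116) x2=(0.2377, -0.5280, 2.7346)
step 37: x0=(-1.3899, 1.2804, -0.6521) x1=(1.0034, -2.0292, 0.5072) x2=(0.2379, -0.4881, 2.7696)
step 38: x0=(-1.4098, 1.2732, -0.6187) x1=(0.9803, -2.0602, 0.5030) x2=(0.2380, -0.4482, 2.8044)
step 39: x0=(-1.4297, 1.2659, -0.5853) x1=(0.9570, -2.0909, 0.4987) x2=(0.2382, -0.4082, 2.8390)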